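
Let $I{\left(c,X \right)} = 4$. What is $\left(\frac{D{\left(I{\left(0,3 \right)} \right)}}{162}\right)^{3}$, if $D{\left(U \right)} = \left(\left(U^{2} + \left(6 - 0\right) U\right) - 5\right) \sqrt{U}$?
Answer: $\frac{42875}{531441} \approx 0.080677$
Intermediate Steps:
$D{\left(U \right)} = \sqrt{U} \left(-5 + U^{2} + 6 U\right)$ ($D{\left(U \right)} = \left(\left(U^{2} + \left(6 + 0\right) U\right) - 5\right) \sqrt{U} = \left(\left(U^{2} + 6 U\right) - 5\right) \sqrt{U} = \left(-5 + U^{2} + 6 U\right) \sqrt{U} = \sqrt{U} \left(-5 + U^{2} + 6 U\right)$)
$\left(\frac{D{\left(I{\left(0,3 \right)} \right)}}{162}\right)^{3} = \left(\frac{\sqrt{4} \left(-5 + 4^{2} + 6 \cdot 4\right)}{162}\right)^{3} = \left(2 \left(-5 + 16 + 24\right) \frac{1}{162}\right)^{3} = \left(2 \cdot 35 \cdot \frac{1}{162}\right)^{3} = \left(70 \cdot \frac{1}{162}\right)^{3} = \left(\frac{35}{81}\right)^{3} = \frac{42875}{531441}$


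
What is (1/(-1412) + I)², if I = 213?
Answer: 90453570025/1993744 ≈ 45369.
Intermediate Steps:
(1/(-1412) + I)² = (1/(-1412) + 213)² = (-1/1412 + 213)² = (300755/1412)² = 90453570025/1993744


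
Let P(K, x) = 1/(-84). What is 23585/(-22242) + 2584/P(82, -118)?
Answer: -4827783137/22242 ≈ -2.1706e+5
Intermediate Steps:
P(K, x) = -1/84
23585/(-22242) + 2584/P(82, -118) = 23585/(-22242) + 2584/(-1/84) = 23585*(-1/22242) + 2584*(-84) = -23585/22242 - 217056 = -4827783137/22242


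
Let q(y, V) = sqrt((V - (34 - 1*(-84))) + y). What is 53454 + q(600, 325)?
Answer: 53454 + sqrt(807) ≈ 53482.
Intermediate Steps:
q(y, V) = sqrt(-118 + V + y) (q(y, V) = sqrt((V - (34 + 84)) + y) = sqrt((V - 1*118) + y) = sqrt((V - 118) + y) = sqrt((-118 + V) + y) = sqrt(-118 + V + y))
53454 + q(600, 325) = 53454 + sqrt(-118 + 325 + 600) = 53454 + sqrt(807)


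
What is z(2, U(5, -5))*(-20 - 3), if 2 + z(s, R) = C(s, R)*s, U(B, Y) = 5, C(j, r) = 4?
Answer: -138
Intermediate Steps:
z(s, R) = -2 + 4*s
z(2, U(5, -5))*(-20 - 3) = (-2 + 4*2)*(-20 - 3) = (-2 + 8)*(-23) = 6*(-23) = -138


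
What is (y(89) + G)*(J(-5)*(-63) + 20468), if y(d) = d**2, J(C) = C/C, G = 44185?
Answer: 1063222930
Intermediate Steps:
J(C) = 1
(y(89) + G)*(J(-5)*(-63) + 20468) = (89**2 + 44185)*(1*(-63) + 20468) = (7921 + 44185)*(-63 + 20468) = 52106*20405 = 1063222930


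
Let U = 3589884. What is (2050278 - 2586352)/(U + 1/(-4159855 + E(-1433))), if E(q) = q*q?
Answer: -1129168047084/7561609601543 ≈ -0.14933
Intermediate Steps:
E(q) = q²
(2050278 - 2586352)/(U + 1/(-4159855 + E(-1433))) = (2050278 - 2586352)/(3589884 + 1/(-4159855 + (-1433)²)) = -536074/(3589884 + 1/(-4159855 + 2053489)) = -536074/(3589884 + 1/(-2106366)) = -536074/(3589884 - 1/2106366) = -536074/7561609601543/2106366 = -536074*2106366/7561609601543 = -1129168047084/7561609601543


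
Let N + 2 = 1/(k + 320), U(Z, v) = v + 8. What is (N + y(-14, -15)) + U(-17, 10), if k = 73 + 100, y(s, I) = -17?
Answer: -492/493 ≈ -0.99797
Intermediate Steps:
k = 173
U(Z, v) = 8 + v
N = -985/493 (N = -2 + 1/(173 + 320) = -2 + 1/493 = -985/493 ≈ -1.9980)
(N + y(-14, -15)) + U(-17, 10) = (-985/493 - 17) + (8 + 10) = -9366/493 + 18 = -492/493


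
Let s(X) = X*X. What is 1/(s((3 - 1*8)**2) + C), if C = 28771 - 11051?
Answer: 1/18345 ≈ 5.4511e-5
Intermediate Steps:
s(X) = X**2
C = 17720
1/(s((3 - 1*8)**2) + C) = 1/(((3 - 1*8)**2)**2 + 17720) = 1/(((3 - 8)**2)**2 + 17720) = 1/(((-5)**2)**2 + 17720) = 1/(25**2 + 17720) = 1/(625 + 17720) = 1/18345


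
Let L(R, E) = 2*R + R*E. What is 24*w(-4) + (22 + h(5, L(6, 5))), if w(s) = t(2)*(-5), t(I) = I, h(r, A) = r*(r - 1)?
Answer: -198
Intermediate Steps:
L(R, E) = 2*R + E*R
h(r, A) = r*(-1 + r)
w(s) = -10 (w(s) = 2*(-5) = -10)
24*w(-4) + (22 + h(5, L(6, 5))) = 24*(-10) + (22 + 5*(-1 + 5)) = -240 + (22 + 5*4) = -240 + (22 + 20) = -240 + 42 = -198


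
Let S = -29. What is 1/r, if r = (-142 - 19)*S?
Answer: 1/4669 ≈ 0.00021418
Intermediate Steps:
r = 4669 (r = (-142 - 19)*(-29) = -161*(-29) = 4669)
1/r = 1/4669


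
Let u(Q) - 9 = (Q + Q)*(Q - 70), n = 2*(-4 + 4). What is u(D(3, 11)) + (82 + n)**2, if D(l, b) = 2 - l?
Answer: 6875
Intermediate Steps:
n = 0 (n = 2*0 = 0)
u(Q) = 9 + 2*Q*(-70 + Q) (u(Q) = 9 + (Q + Q)*(Q - 70) = 9 + (2*Q)*(-70 + Q) = 9 + 2*Q*(-70 + Q))
u(D(3, 11)) + (82 + n)**2 = (9 - 140*(2 - 1*3) + 2*(2 - 1*3)**2) + (82 + 0)**2 = (9 - 140*(2 - 3) + 2*(2 - 3)**2) + 82**2 = (9 - 140*(-1) + 2*(-1)**2) + 6724 = (9 + 140 + 2*1) + 6724 = (9 + 140 + 2) + 6724 = 151 + 6724 = 6875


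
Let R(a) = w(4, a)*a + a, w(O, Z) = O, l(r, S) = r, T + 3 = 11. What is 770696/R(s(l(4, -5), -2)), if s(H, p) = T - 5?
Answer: 770696/15 ≈ 51380.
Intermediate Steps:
T = 8 (T = -3 + 11 = 8)
s(H, p) = 3 (s(H, p) = 8 - 5 = 3)
R(a) = 5*a (R(a) = 4*a + a = 5*a)
770696/R(s(l(4, -5), -2)) = 770696/((5*3)) = 770696/15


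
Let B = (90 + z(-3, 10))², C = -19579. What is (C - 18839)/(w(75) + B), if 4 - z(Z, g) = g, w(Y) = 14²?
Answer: -19209/3626 ≈ -5.2976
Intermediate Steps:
w(Y) = 196
z(Z, g) = 4 - g
B = 7056 (B = (90 + (4 - 1*10))² = (90 + (4 - 10))² = (90 - 6)² = 84² = 7056)
(C - 18839)/(w(75) + B) = (-19579 - 18839)/(196 + 7056) = -38418/7252 = -38418*1/7252 = -19209/3626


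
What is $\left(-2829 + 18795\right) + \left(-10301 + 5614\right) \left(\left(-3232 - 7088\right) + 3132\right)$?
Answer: $33706122$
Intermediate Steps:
$\left(-2829 + 18795\right) + \left(-10301 + 5614\right) \left(\left(-3232 - 7088\right) + 3132\right) = 15966 - 4687 \left(\left(-3232 - 7088\right) + 3132\right) = 15966 - 4687 \left(-10320 + 3132\right) = 15966 - -33690156 = 15966 + 33690156 = 33706122$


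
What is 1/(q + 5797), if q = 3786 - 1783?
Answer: 1/7800 ≈ 0.00012821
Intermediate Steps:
q = 2003
1/(q + 5797) = 1/(2003 + 5797) = 1/7800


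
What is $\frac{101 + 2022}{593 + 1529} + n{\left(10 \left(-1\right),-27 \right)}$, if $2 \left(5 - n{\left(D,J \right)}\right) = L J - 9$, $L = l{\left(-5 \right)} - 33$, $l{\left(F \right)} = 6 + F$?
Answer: $- \frac{447211}{1061} \approx -421.5$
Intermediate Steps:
$L = -32$ ($L = \left(6 - 5\right) - 33 = 1 - 33 = -32$)
$n{\left(D,J \right)} = \frac{19}{2} + 16 J$ ($n{\left(D,J \right)} = 5 - \frac{- 32 J - 9}{2} = 5 - \frac{-9 - 32 J}{2} = 5 + \left(\frac{9}{2} + 16 J\right) = \frac{19}{2} + 16 J$)
$\frac{101 + 2022}{593 + 1529} + n{\left(10 \left(-1\right),-27 \right)} = \frac{101 + 2022}{593 + 1529} + \left(\frac{19}{2} + 16 \left(-27\right)\right) = \frac{2123}{2122} + \left(\frac{19}{2} - 432\right) = 2123 \cdot \frac{1}{2122} - \frac{845}{2} = \frac{2123}{2122} - \frac{845}{2} = - \frac{447211}{1061}$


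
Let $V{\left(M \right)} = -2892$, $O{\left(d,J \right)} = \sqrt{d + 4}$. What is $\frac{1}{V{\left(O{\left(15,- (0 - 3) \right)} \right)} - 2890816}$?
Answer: $- \frac{1}{2893708} \approx -3.4558 \cdot 10^{-7}$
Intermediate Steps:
$O{\left(d,J \right)} = \sqrt{4 + d}$
$\frac{1}{V{\left(O{\left(15,- (0 - 3) \right)} \right)} - 2890816} = \frac{1}{-2892 - 2890816} = \frac{1}{-2893708} = - \frac{1}{2893708}$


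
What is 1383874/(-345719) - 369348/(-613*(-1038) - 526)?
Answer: -35982622373/7849895614 ≈ -4.5838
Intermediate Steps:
1383874/(-345719) - 369348/(-613*(-1038) - 526) = 1383874*(-1/345719) - 369348/(636294 - 526) = -1383874/345719 - 369348/635768 = -1383874/345719 - 369348*1/635768 = -1383874/345719 - 13191/22706 = -35982622373/7849895614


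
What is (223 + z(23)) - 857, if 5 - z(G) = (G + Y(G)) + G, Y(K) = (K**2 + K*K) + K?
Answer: -1756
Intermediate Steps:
Y(K) = K + 2*K**2 (Y(K) = (K**2 + K**2) + K = 2*K**2 + K = K + 2*K**2)
z(G) = 5 - 2*G - G*(1 + 2*G) (z(G) = 5 - ((G + G*(1 + 2*G)) + G) = 5 - (2*G + G*(1 + 2*G)) = 5 + (-2*G - G*(1 + 2*G)) = 5 - 2*G - G*(1 + 2*G))
(223 + z(23)) - 857 = (223 + (5 - 3*23 - 2*23**2)) - 857 = (223 + (5 - 69 - 2*529)) - 857 = (223 + (5 - 69 - 1058)) - 857 = (223 - 1122) - 857 = -899 - 857 = -1756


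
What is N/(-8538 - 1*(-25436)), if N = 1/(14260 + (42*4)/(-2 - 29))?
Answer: 31/7467091016 ≈ 4.1516e-9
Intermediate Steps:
N = 31/441892 (N = 1/(14260 + 168/(-31)) = 1/(14260 + 168*(-1/31)) = 1/(14260 - 168/31) = 1/(441892/31) = 31/441892 ≈ 7.0153e-5)
N/(-8538 - 1*(-25436)) = 31/(441892*(-8538 - 1*(-25436))) = 31/(441892*(-8538 + 25436)) = (31/441892)/16898 = (31/441892)*(1/16898) = 31/7467091016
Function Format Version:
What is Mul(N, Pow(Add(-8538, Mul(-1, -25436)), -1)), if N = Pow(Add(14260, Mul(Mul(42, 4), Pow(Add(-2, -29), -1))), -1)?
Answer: Rational(31, 7467091016) ≈ 4.1516e-9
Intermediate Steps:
N = Rational(31, 441892) (N = Pow(Add(14260, Mul(168, Pow(-31, -1))), -1) = Pow(Add(14260, Mul(168, Rational(-1, 31))), -1) = Pow(Add(14260, Rational(-168, 31)), -1) = Pow(Rational(441892, 31), -1) = Rational(31, 441892) ≈ 7.0153e-5)
Mul(N, Pow(Add(-8538, Mul(-1, -25436)), -1)) = Mul(Rational(31, 441892), Pow(Add(-8538, Mul(-1, -25436)), -1)) = Mul(Rational(31, 441892), Pow(Add(-8538, 25436), -1)) = Mul(Rational(31, 441892), Pow(16898, -1)) = Mul(Rational(31, 441892), Rational(1, 16898)) = Rational(31, 7467091016)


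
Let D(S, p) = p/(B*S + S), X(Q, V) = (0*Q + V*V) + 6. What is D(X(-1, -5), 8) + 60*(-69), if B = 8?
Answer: -1155052/279 ≈ -4140.0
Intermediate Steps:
X(Q, V) = 6 + V² (X(Q, V) = (0 + V²) + 6 = V² + 6 = 6 + V²)
D(S, p) = p/(9*S) (D(S, p) = p/(8*S + S) = p/((9*S)) = p*(1/(9*S)) = p/(9*S))
D(X(-1, -5), 8) + 60*(-69) = (⅑)*8/(6 + (-5)²) + 60*(-69) = (⅑)*8/(6 + 25) - 4140 = (⅑)*8/31 - 4140 = (⅑)*8*(1/31) - 4140 = 8/279 - 4140 = -1155052/279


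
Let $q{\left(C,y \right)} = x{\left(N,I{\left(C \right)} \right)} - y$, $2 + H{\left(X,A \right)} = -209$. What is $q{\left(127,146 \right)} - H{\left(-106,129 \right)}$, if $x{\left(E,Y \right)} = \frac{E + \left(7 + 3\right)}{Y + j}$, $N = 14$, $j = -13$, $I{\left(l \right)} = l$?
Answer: $\frac{1239}{19} \approx 65.211$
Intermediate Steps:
$H{\left(X,A \right)} = -211$ ($H{\left(X,A \right)} = -2 - 209 = -211$)
$x{\left(E,Y \right)} = \frac{10 + E}{-13 + Y}$ ($x{\left(E,Y \right)} = \frac{E + \left(7 + 3\right)}{Y - 13} = \frac{E + 10}{-13 + Y} = \frac{10 + E}{-13 + Y}$)
$q{\left(C,y \right)} = - y + \frac{24}{-13 + C}$ ($q{\left(C,y \right)} = \frac{10 + 14}{-13 + C} - y = \frac{1}{-13 + C} 24 - y = \frac{24}{-13 + C} - y = - y + \frac{24}{-13 + C}$)
$q{\left(127,146 \right)} - H{\left(-106,129 \right)} = \frac{24 - 146 \left(-13 + 127\right)}{-13 + 127} - -211 = \frac{24 - 146 \cdot 114}{114} + 211 = \frac{24 - 16644}{114} + 211 = \frac{1}{114} \left(-16620\right) + 211 = - \frac{2770}{19} + 211 = \frac{1239}{19}$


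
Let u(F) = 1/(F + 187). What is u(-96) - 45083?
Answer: -4102552/91 ≈ -45083.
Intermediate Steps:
u(F) = 1/(187 + F)
u(-96) - 45083 = 1/(187 - 96) - 45083 = 1/91 - 45083 = -4102552/91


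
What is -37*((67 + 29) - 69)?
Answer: -999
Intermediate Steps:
-37*((67 + 29) - 69) = -37*(96 - 69) = -37*27 = -999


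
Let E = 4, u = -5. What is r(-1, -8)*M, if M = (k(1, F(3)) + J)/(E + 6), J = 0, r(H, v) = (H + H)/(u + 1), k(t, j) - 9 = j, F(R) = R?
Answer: ⅗ ≈ 0.60000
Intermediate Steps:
k(t, j) = 9 + j
r(H, v) = -H/2 (r(H, v) = (H + H)/(-5 + 1) = (2*H)/(-4) = (2*H)*(-¼) = -H/2)
M = 6/5 (M = ((9 + 3) + 0)/(4 + 6) = (12 + 0)/10 = 12*(⅒) = 6/5 ≈ 1.2000)
r(-1, -8)*M = -½*(-1)*(6/5) = (½)*(6/5) = ⅗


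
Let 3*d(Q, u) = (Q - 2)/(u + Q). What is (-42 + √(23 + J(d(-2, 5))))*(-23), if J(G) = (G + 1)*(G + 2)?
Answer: 966 - 23*√1933/9 ≈ 853.64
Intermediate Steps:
d(Q, u) = (-2 + Q)/(3*(Q + u)) (d(Q, u) = ((Q - 2)/(u + Q))/3 = ((-2 + Q)/(Q + u))/3 = (-2 + Q)/(3*(Q + u)))
J(G) = (1 + G)*(2 + G)
(-42 + √(23 + J(d(-2, 5))))*(-23) = (-42 + √(23 + (2 + ((-2 - 2)/(3*(-2 + 5)))² + 3*((-2 - 2)/(3*(-2 + 5))))))*(-23) = (-42 + √(23 + (2 + ((⅓)*(-4)/3)² + 3*((⅓)*(-4)/3))))*(-23) = (-42 + √(23 + (2 + ((⅓)*(⅓)*(-4))² + 3*((⅓)*(⅓)*(-4)))))*(-23) = (-42 + √(23 + (2 + (-4/9)² + 3*(-4/9))))*(-23) = (-42 + √(23 + (2 + 16/81 - 4/3)))*(-23) = (-42 + √(23 + 70/81))*(-23) = (-42 + √(1933/81))*(-23) = (-42 + √1933/9)*(-23) = 966 - 23*√1933/9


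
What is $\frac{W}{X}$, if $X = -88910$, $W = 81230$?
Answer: $- \frac{8123}{8891} \approx -0.91362$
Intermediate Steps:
$\frac{W}{X} = \frac{81230}{-88910} = 81230 \left(- \frac{1}{88910}\right) = - \frac{8123}{8891}$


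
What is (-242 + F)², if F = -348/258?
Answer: 109495296/1849 ≈ 59219.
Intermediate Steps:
F = -58/43 (F = -348*1/258 = -58/43 ≈ -1.3488)
(-242 + F)² = (-242 - 58/43)² = (-10464/43)² = 109495296/1849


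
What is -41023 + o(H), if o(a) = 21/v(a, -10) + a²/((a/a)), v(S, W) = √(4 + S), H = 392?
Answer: 112641 + 7*√11/22 ≈ 1.1264e+5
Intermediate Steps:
o(a) = a² + 21/√(4 + a) (o(a) = 21/(√(4 + a)) + a²/((a/a)) = 21/√(4 + a) + a²/1 = 21/√(4 + a) + a²*1 = 21/√(4 + a) + a² = a² + 21/√(4 + a))
-41023 + o(H) = -41023 + (392² + 21/√(4 + 392)) = -41023 + (153664 + 21/√396) = -41023 + (153664 + 21*(√11/66)) = -41023 + (153664 + 7*√11/22) = 112641 + 7*√11/22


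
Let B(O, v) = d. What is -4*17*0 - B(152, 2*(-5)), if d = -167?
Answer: 167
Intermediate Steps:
B(O, v) = -167
-4*17*0 - B(152, 2*(-5)) = -4*17*0 - 1*(-167) = -68*0 + 167 = 0 + 167 = 167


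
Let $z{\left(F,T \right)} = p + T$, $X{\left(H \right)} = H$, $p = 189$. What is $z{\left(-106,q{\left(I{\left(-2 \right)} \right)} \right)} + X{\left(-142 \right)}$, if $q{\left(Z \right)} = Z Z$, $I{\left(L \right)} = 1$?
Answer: $48$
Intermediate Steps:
$q{\left(Z \right)} = Z^{2}$
$z{\left(F,T \right)} = 189 + T$
$z{\left(-106,q{\left(I{\left(-2 \right)} \right)} \right)} + X{\left(-142 \right)} = \left(189 + 1^{2}\right) - 142 = \left(189 + 1\right) - 142 = 190 - 142 = 48$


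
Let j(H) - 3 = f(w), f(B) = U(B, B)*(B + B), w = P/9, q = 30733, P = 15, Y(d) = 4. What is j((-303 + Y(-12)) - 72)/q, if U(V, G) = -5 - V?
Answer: -173/276597 ≈ -0.00062546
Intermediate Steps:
w = 5/3 (w = 15/9 = 15*(⅑) = 5/3 ≈ 1.6667)
f(B) = 2*B*(-5 - B) (f(B) = (-5 - B)*(B + B) = (-5 - B)*(2*B) = 2*B*(-5 - B))
j(H) = -173/9 (j(H) = 3 - 2*5/3*(5 + 5/3) = 3 - 2*5/3*20/3 = 3 - 200/9 = -173/9)
j((-303 + Y(-12)) - 72)/q = -173/9/30733 = -173/9*1/30733 = -173/276597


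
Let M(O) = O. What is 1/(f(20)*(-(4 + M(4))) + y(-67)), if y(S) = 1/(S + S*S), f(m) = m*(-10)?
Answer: 4422/7075201 ≈ 0.00062500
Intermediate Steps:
f(m) = -10*m
y(S) = 1/(S + S²)
1/(f(20)*(-(4 + M(4))) + y(-67)) = 1/((-10*20)*(-(4 + 4)) + 1/((-67)*(1 - 67))) = 1/(-(-200)*8 - 1/67/(-66)) = 1/(-200*(-8) - 1/67*(-1/66)) = 1/(1600 + 1/4422) = 1/(7075201/4422) = 4422/7075201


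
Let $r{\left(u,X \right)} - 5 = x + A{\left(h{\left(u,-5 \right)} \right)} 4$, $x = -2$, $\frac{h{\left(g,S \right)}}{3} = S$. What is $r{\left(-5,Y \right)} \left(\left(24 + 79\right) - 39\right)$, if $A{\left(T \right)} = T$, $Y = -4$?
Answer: $-3648$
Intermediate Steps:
$h{\left(g,S \right)} = 3 S$
$r{\left(u,X \right)} = -57$ ($r{\left(u,X \right)} = 5 + \left(-2 + 3 \left(-5\right) 4\right) = 5 - 62 = -57$)
$r{\left(-5,Y \right)} \left(\left(24 + 79\right) - 39\right) = - 57 \left(\left(24 + 79\right) - 39\right) = - 57 \left(103 - 39\right) = \left(-57\right) 64 = -3648$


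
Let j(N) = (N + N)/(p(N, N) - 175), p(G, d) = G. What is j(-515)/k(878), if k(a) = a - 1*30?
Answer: 103/58512 ≈ 0.0017603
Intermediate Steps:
k(a) = -30 + a (k(a) = a - 30 = -30 + a)
j(N) = 2*N/(-175 + N) (j(N) = (N + N)/(N - 175) = (2*N)/(-175 + N) = 2*N/(-175 + N))
j(-515)/k(878) = (2*(-515)/(-175 - 515))/(-30 + 878) = (2*(-515)/(-690))/848 = (2*(-515)*(-1/690))*(1/848) = (103/69)*(1/848) = 103/58512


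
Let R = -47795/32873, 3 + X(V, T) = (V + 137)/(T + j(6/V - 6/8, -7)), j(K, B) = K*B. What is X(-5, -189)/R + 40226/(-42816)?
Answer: 1963569446093/1196115375840 ≈ 1.6416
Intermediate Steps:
j(K, B) = B*K
X(V, T) = -3 + (137 + V)/(21/4 + T - 42/V) (X(V, T) = -3 + (V + 137)/(T - 7*(6/V - 6/8)) = -3 + (137 + V)/(T - 7*(6/V - 6*⅛)) = -3 + (137 + V)/(T - 7*(6/V - ¾)) = -3 + (137 + V)/(T - 7*(-¾ + 6/V)) = -3 + (137 + V)/(T + (21/4 - 42/V)) = -3 + (137 + V)/(21/4 + T - 42/V))
R = -47795/32873 (R = -47795*1/32873 = -47795/32873 ≈ -1.4539)
X(-5, -189)/R + 40226/(-42816) = ((504 - 1*(-5)*(-485 - 4*(-5) + 12*(-189)))/(-168 + 21*(-5) + 4*(-189)*(-5)))/(-47795/32873) + 40226/(-42816) = ((504 - 1*(-5)*(-485 + 20 - 2268))/(-168 - 105 + 3780))*(-32873/47795) + 40226*(-1/42816) = ((504 - 1*(-5)*(-2733))/3507)*(-32873/47795) - 20113/21408 = ((504 - 13665)/3507)*(-32873/47795) - 20113/21408 = ((1/3507)*(-13161))*(-32873/47795) - 20113/21408 = -4387/1169*(-32873/47795) - 20113/21408 = 144213851/55872355 - 20113/21408 = 1963569446093/1196115375840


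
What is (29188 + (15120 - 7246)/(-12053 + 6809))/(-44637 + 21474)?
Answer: -76526999/60733386 ≈ -1.2600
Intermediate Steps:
(29188 + (15120 - 7246)/(-12053 + 6809))/(-44637 + 21474) = (29188 + 7874/(-5244))/(-23163) = (29188 + 7874*(-1/5244))*(-1/23163) = (29188 - 3937/2622)*(-1/23163) = (76526999/2622)*(-1/23163) = -76526999/60733386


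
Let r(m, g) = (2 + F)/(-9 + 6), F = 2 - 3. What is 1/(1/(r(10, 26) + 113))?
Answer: 338/3 ≈ 112.67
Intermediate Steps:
F = -1
r(m, g) = -⅓ (r(m, g) = (2 - 1)/(-9 + 6) = 1/(-3) = 1*(-⅓) = -⅓)
1/(1/(r(10, 26) + 113)) = 1/(1/(-⅓ + 113)) = 1/(1/(338/3)) = 1/(3/338) = 338/3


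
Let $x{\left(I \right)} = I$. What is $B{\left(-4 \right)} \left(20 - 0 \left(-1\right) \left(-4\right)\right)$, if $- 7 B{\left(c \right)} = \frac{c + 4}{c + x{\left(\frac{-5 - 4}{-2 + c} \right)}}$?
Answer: $0$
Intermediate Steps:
$B{\left(c \right)} = - \frac{4 + c}{7 \left(c - \frac{9}{-2 + c}\right)}$ ($B{\left(c \right)} = - \frac{\left(c + 4\right) \frac{1}{c + \frac{-5 - 4}{-2 + c}}}{7} = - \frac{\left(4 + c\right) \frac{1}{c - \frac{9}{-2 + c}}}{7} = - \frac{\frac{1}{c - \frac{9}{-2 + c}} \left(4 + c\right)}{7} = - \frac{4 + c}{7 \left(c - \frac{9}{-2 + c}\right)}$)
$B{\left(-4 \right)} \left(20 - 0 \left(-1\right) \left(-4\right)\right) = - \frac{\left(-2 - 4\right) \left(4 - 4\right)}{-63 + 7 \left(-4\right) \left(-2 - 4\right)} \left(20 - 0 \left(-1\right) \left(-4\right)\right) = \left(-1\right) \frac{1}{-63 + 7 \left(-4\right) \left(-6\right)} \left(-6\right) 0 \left(20 - 0 \left(-4\right)\right) = \left(-1\right) \frac{1}{-63 + 168} \left(-6\right) 0 \left(20 - 0\right) = \left(-1\right) \frac{1}{105} \left(-6\right) 0 \left(20 + 0\right) = \left(-1\right) \frac{1}{105} \left(-6\right) 0 \cdot 20 = 0 \cdot 20 = 0$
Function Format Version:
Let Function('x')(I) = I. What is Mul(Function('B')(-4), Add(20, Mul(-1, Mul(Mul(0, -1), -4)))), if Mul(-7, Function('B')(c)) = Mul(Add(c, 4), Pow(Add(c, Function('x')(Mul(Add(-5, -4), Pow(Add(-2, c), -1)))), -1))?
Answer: 0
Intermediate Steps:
Function('B')(c) = Mul(Rational(-1, 7), Pow(Add(c, Mul(-9, Pow(Add(-2, c), -1))), -1), Add(4, c)) (Function('B')(c) = Mul(Rational(-1, 7), Mul(Add(c, 4), Pow(Add(c, Mul(Add(-5, -4), Pow(Add(-2, c), -1))), -1))) = Mul(Rational(-1, 7), Mul(Add(4, c), Pow(Add(c, Mul(-9, Pow(Add(-2, c), -1))), -1))) = Mul(Rational(-1, 7), Mul(Pow(Add(c, Mul(-9, Pow(Add(-2, c), -1))), -1), Add(4, c))) = Mul(Rational(-1, 7), Pow(Add(c, Mul(-9, Pow(Add(-2, c), -1))), -1), Add(4, c)))
Mul(Function('B')(-4), Add(20, Mul(-1, Mul(Mul(0, -1), -4)))) = Mul(Mul(-1, Pow(Add(-63, Mul(7, -4, Add(-2, -4))), -1), Add(-2, -4), Add(4, -4)), Add(20, Mul(-1, Mul(Mul(0, -1), -4)))) = Mul(Mul(-1, Pow(Add(-63, Mul(7, -4, -6)), -1), -6, 0), Add(20, Mul(-1, Mul(0, -4)))) = Mul(Mul(-1, Pow(Add(-63, 168), -1), -6, 0), Add(20, Mul(-1, 0))) = Mul(Mul(-1, Pow(105, -1), -6, 0), Add(20, 0)) = Mul(Mul(-1, Rational(1, 105), -6, 0), 20) = Mul(0, 20) = 0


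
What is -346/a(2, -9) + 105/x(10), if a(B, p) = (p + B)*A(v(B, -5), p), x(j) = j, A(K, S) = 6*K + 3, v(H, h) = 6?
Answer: 6425/546 ≈ 11.767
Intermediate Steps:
A(K, S) = 3 + 6*K
a(B, p) = 39*B + 39*p (a(B, p) = (p + B)*(3 + 6*6) = (B + p)*(3 + 36) = (B + p)*39 = 39*B + 39*p)
-346/a(2, -9) + 105/x(10) = -346/(39*2 + 39*(-9)) + 105/10 = -346/(78 - 351) + 105*(⅒) = -346/(-273) + 21/2 = -346*(-1/273) + 21/2 = 346/273 + 21/2 = 6425/546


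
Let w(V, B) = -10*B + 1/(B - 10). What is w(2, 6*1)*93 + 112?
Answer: -21965/4 ≈ -5491.3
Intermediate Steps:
w(V, B) = 1/(-10 + B) - 10*B (w(V, B) = -10*B + 1/(-10 + B) = 1/(-10 + B) - 10*B)
w(2, 6*1)*93 + 112 = ((1 - 10*(6*1)**2 + 100*(6*1))/(-10 + 6*1))*93 + 112 = ((1 - 10*6**2 + 100*6)/(-10 + 6))*93 + 112 = ((1 - 10*36 + 600)/(-4))*93 + 112 = -(1 - 360 + 600)/4*93 + 112 = -1/4*241*93 + 112 = -241/4*93 + 112 = -22413/4 + 112 = -21965/4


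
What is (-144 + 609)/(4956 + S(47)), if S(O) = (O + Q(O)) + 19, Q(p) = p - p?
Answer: 5/54 ≈ 0.092593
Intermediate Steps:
Q(p) = 0
S(O) = 19 + O (S(O) = (O + 0) + 19 = O + 19 = 19 + O)
(-144 + 609)/(4956 + S(47)) = (-144 + 609)/(4956 + (19 + 47)) = 465/(4956 + 66) = 465/5022 = 465*(1/5022) = 5/54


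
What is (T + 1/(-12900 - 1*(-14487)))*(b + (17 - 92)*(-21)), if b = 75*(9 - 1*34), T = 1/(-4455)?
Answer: -19120/157113 ≈ -0.12170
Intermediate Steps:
T = -1/4455 ≈ -0.00022447
b = -1875 (b = 75*(9 - 34) = 75*(-25) = -1875)
(T + 1/(-12900 - 1*(-14487)))*(b + (17 - 92)*(-21)) = (-1/4455 + 1/(-12900 - 1*(-14487)))*(-1875 + (17 - 92)*(-21)) = (-1/4455 + 1/(-12900 + 14487))*(-1875 - 75*(-21)) = (-1/4455 + 1/1587)*(-1875 + 1575) = (-1/4455 + 1/1587)*(-300) = (956/2356695)*(-300) = -19120/157113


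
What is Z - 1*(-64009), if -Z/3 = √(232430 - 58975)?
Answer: 64009 - 3*√173455 ≈ 62760.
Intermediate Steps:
Z = -3*√173455 (Z = -3*√(232430 - 58975) = -3*√173455 ≈ -1249.4)
Z - 1*(-64009) = -3*√173455 - 1*(-64009) = -3*√173455 + 64009 = 64009 - 3*√173455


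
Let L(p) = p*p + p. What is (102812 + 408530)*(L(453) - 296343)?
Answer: -46369003902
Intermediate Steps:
L(p) = p + p² (L(p) = p² + p = p + p²)
(102812 + 408530)*(L(453) - 296343) = (102812 + 408530)*(453*(1 + 453) - 296343) = 511342*(453*454 - 296343) = 511342*(205662 - 296343) = 511342*(-90681) = -46369003902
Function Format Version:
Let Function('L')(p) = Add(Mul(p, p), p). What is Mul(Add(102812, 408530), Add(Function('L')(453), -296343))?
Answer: -46369003902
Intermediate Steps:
Function('L')(p) = Add(p, Pow(p, 2)) (Function('L')(p) = Add(Pow(p, 2), p) = Add(p, Pow(p, 2)))
Mul(Add(102812, 408530), Add(Function('L')(453), -296343)) = Mul(Add(102812, 408530), Add(Mul(453, Add(1, 453)), -296343)) = Mul(511342, Add(Mul(453, 454), -296343)) = Mul(511342, Add(205662, -296343)) = Mul(511342, -90681) = -46369003902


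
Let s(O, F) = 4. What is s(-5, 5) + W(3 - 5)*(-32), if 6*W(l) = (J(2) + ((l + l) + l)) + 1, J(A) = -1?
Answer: 36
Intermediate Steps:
W(l) = l/2 (W(l) = ((-1 + ((l + l) + l)) + 1)/6 = ((-1 + (2*l + l)) + 1)/6 = ((-1 + 3*l) + 1)/6 = (3*l)/6 = l/2)
s(-5, 5) + W(3 - 5)*(-32) = 4 + ((3 - 5)/2)*(-32) = 4 + ((1/2)*(-2))*(-32) = 4 - 1*(-32) = 4 + 32 = 36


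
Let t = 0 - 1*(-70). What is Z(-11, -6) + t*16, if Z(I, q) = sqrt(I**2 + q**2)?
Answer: 1120 + sqrt(157) ≈ 1132.5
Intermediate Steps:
t = 70 (t = 0 + 70 = 70)
Z(-11, -6) + t*16 = sqrt((-11)**2 + (-6)**2) + 70*16 = sqrt(121 + 36) + 1120 = sqrt(157) + 1120 = 1120 + sqrt(157)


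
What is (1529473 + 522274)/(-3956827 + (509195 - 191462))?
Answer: -2051747/3639094 ≈ -0.56381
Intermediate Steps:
(1529473 + 522274)/(-3956827 + (509195 - 191462)) = 2051747/(-3956827 + 317733) = 2051747/(-3639094) = 2051747*(-1/3639094) = -2051747/3639094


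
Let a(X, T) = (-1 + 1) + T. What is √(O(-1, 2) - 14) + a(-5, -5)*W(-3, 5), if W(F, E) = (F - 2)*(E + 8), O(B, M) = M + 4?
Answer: 325 + 2*I*√2 ≈ 325.0 + 2.8284*I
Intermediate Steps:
a(X, T) = T (a(X, T) = 0 + T = T)
O(B, M) = 4 + M
W(F, E) = (-2 + F)*(8 + E)
√(O(-1, 2) - 14) + a(-5, -5)*W(-3, 5) = √((4 + 2) - 14) - 5*(-16 - 2*5 + 8*(-3) + 5*(-3)) = √(6 - 14) - 5*(-16 - 10 - 24 - 15) = √(-8) - 5*(-65) = 2*I*√2 + 325 = 325 + 2*I*√2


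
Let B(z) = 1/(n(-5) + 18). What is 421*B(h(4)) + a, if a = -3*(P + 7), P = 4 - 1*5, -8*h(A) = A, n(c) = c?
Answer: 187/13 ≈ 14.385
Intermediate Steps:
h(A) = -A/8
P = -1 (P = 4 - 5 = -1)
a = -18 (a = -3*(-1 + 7) = -3*6 = -18)
B(z) = 1/13 (B(z) = 1/(-5 + 18) = 1/13)
421*B(h(4)) + a = 421*(1/13) - 18 = 421/13 - 18 = 187/13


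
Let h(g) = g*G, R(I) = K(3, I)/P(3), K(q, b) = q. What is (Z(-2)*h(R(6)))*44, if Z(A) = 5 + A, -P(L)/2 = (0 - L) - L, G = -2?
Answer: -66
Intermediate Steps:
P(L) = 4*L (P(L) = -2*((0 - L) - L) = -2*(-L - L) = -(-4)*L = 4*L)
R(I) = ¼ (R(I) = 3/((4*3)) = 3/12 = 3*(1/12) = ¼)
h(g) = -2*g (h(g) = g*(-2) = -2*g)
(Z(-2)*h(R(6)))*44 = ((5 - 2)*(-2*¼))*44 = (3*(-½))*44 = -3/2*44 = -66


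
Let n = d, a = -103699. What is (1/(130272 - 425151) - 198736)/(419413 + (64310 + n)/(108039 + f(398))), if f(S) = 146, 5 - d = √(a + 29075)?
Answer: -11986316740911757032047875/25295991611618858057548504 - 6339973446554825*I*√1166/75887974834856574172645512 ≈ -0.47384 - 2.8528e-9*I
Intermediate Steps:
d = 5 - 8*I*√1166 (d = 5 - √(-103699 + 29075) = 5 - √(-74624) = 5 - 8*I*√1166 ≈ 5.0 - 273.17*I)
n = 5 - 8*I*√1166 ≈ 5.0 - 273.17*I
(1/(130272 - 425151) - 198736)/(419413 + (64310 + n)/(108039 + f(398))) = (1/(130272 - 425151) - 198736)/(419413 + (64310 + (5 - 8*I*√1166))/(108039 + 146)) = (1/(-294879) - 198736)/(419413 + (64315 - 8*I*√1166)/108185) = (-1/294879 - 198736)/(419413 + (64315 - 8*I*√1166)*(1/108185)) = -58603072945/(294879*(419413 + (12863/21637 - 8*I*√1166/108185))) = -58603072945/(294879*(9074851944/21637 - 8*I*√1166/108185))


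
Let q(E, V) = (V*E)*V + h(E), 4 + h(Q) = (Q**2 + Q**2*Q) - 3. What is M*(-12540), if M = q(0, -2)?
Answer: 87780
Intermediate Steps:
h(Q) = -7 + Q**2 + Q**3 (h(Q) = -4 + ((Q**2 + Q**2*Q) - 3) = -4 + ((Q**2 + Q**3) - 3) = -4 + (-3 + Q**2 + Q**3) = -7 + Q**2 + Q**3)
q(E, V) = -7 + E**2 + E**3 + E*V**2 (q(E, V) = (V*E)*V + (-7 + E**2 + E**3) = (E*V)*V + (-7 + E**2 + E**3) = E*V**2 + (-7 + E**2 + E**3) = -7 + E**2 + E**3 + E*V**2)
M = -7 (M = -7 + 0**2 + 0**3 + 0*(-2)**2 = -7 + 0 + 0 + 0*4 = -7 + 0 + 0 + 0 = -7)
M*(-12540) = -7*(-12540) = 87780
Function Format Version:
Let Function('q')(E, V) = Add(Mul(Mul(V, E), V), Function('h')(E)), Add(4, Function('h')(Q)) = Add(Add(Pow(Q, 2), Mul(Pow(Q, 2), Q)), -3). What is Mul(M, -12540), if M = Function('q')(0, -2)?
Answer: 87780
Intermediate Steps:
Function('h')(Q) = Add(-7, Pow(Q, 2), Pow(Q, 3)) (Function('h')(Q) = Add(-4, Add(Add(Pow(Q, 2), Mul(Pow(Q, 2), Q)), -3)) = Add(-4, Add(Add(Pow(Q, 2), Pow(Q, 3)), -3)) = Add(-4, Add(-3, Pow(Q, 2), Pow(Q, 3))) = Add(-7, Pow(Q, 2), Pow(Q, 3)))
Function('q')(E, V) = Add(-7, Pow(E, 2), Pow(E, 3), Mul(E, Pow(V, 2))) (Function('q')(E, V) = Add(Mul(Mul(V, E), V), Add(-7, Pow(E, 2), Pow(E, 3))) = Add(Mul(Mul(E, V), V), Add(-7, Pow(E, 2), Pow(E, 3))) = Add(Mul(E, Pow(V, 2)), Add(-7, Pow(E, 2), Pow(E, 3))) = Add(-7, Pow(E, 2), Pow(E, 3), Mul(E, Pow(V, 2))))
M = -7 (M = Add(-7, Pow(0, 2), Pow(0, 3), Mul(0, Pow(-2, 2))) = Add(-7, 0, 0, Mul(0, 4)) = Add(-7, 0, 0, 0) = -7)
Mul(M, -12540) = Mul(-7, -12540) = 87780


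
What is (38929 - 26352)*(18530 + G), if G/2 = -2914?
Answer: 159753054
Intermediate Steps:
G = -5828 (G = 2*(-2914) = -5828)
(38929 - 26352)*(18530 + G) = (38929 - 26352)*(18530 - 5828) = 12577*12702 = 159753054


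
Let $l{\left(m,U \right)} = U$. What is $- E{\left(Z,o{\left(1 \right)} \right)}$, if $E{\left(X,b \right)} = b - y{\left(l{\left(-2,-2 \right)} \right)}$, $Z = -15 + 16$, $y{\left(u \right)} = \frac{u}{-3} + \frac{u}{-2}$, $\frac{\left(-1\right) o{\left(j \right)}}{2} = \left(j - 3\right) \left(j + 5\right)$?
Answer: $- \frac{67}{3} \approx -22.333$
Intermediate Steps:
$o{\left(j \right)} = - 2 \left(-3 + j\right) \left(5 + j\right)$ ($o{\left(j \right)} = - 2 \left(j - 3\right) \left(j + 5\right) = - 2 \left(-3 + j\right) \left(5 + j\right)$)
$y{\left(u \right)} = - \frac{5 u}{6}$ ($y{\left(u \right)} = u \left(- \frac{1}{3}\right) + u \left(- \frac{1}{2}\right) = - \frac{u}{3} - \frac{u}{2} = - \frac{5 u}{6}$)
$Z = 1$
$E{\left(X,b \right)} = - \frac{5}{3} + b$ ($E{\left(X,b \right)} = b - \left(- \frac{5}{6}\right) \left(-2\right) = b - \frac{5}{3} = - \frac{5}{3} + b$)
$- E{\left(Z,o{\left(1 \right)} \right)} = - (- \frac{5}{3} - \left(-26 + 2\right)) = - (- \frac{5}{3} - -24) = - (- \frac{5}{3} + 24) = \left(-1\right) \frac{67}{3} = - \frac{67}{3}$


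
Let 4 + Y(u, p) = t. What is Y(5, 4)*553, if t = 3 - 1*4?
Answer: -2765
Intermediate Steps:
t = -1 (t = 3 - 4 = -1)
Y(u, p) = -5 (Y(u, p) = -4 - 1 = -5)
Y(5, 4)*553 = -5*553 = -2765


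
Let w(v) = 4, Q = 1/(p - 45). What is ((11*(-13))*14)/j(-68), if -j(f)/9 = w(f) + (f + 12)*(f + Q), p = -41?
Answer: 3913/67068 ≈ 0.058344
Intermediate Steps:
Q = -1/86 (Q = 1/(-41 - 45) = 1/(-86) = -1/86 ≈ -0.011628)
j(f) = -36 - 9*(12 + f)*(-1/86 + f) (j(f) = -9*(4 + (f + 12)*(f - 1/86)) = -9*(4 + (12 + f)*(-1/86 + f)) = -36 - 9*(12 + f)*(-1/86 + f))
((11*(-13))*14)/j(-68) = ((11*(-13))*14)/(-1494/43 - 9*(-68)² - 9279/86*(-68)) = (-143*14)/(-1494/43 - 9*4624 + 315486/43) = -2002/(-1494/43 - 41616 + 315486/43) = -2002/(-1475496/43) = -2002*(-43/1475496) = 3913/67068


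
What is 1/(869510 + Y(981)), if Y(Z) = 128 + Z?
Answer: 1/870619 ≈ 1.1486e-6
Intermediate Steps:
1/(869510 + Y(981)) = 1/(869510 + (128 + 981)) = 1/(869510 + 1109) = 1/870619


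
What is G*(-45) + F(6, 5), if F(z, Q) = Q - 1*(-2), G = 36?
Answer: -1613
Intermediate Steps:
F(z, Q) = 2 + Q (F(z, Q) = Q + 2 = 2 + Q)
G*(-45) + F(6, 5) = 36*(-45) + (2 + 5) = -1620 + 7 = -1613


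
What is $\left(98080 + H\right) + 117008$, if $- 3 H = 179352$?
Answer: $155304$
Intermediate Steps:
$H = -59784$ ($H = \left(- \frac{1}{3}\right) 179352 = -59784$)
$\left(98080 + H\right) + 117008 = \left(98080 - 59784\right) + 117008 = 38296 + 117008 = 155304$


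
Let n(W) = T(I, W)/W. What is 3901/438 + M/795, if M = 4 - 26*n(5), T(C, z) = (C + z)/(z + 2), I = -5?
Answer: 344783/38690 ≈ 8.9114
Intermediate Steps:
T(C, z) = (C + z)/(2 + z)
n(W) = (-5 + W)/(W*(2 + W)) (n(W) = ((-5 + W)/(2 + W))/W = (-5 + W)/(W*(2 + W)))
M = 4 (M = 4 - 26*(-5 + 5)/(5*(2 + 5)) = 4 - 26*0/(5*7) = 4 - 26*0 = 4 + 0 = 4)
3901/438 + M/795 = 3901/438 + 4/795 = 344783/38690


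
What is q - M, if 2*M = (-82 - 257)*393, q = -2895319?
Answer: -5657411/2 ≈ -2.8287e+6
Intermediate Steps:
M = -133227/2 (M = ((-82 - 257)*393)/2 = (-339*393)/2 = (½)*(-133227) = -133227/2 ≈ -66614.)
q - M = -2895319 - 1*(-133227/2) = -2895319 + 133227/2 = -5657411/2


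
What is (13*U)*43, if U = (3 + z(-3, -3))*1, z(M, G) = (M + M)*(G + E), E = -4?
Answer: 25155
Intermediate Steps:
z(M, G) = 2*M*(-4 + G) (z(M, G) = (M + M)*(G - 4) = (2*M)*(-4 + G) = 2*M*(-4 + G))
U = 45 (U = (3 + 2*(-3)*(-4 - 3))*1 = (3 + 2*(-3)*(-7))*1 = (3 + 42)*1 = 45*1 = 45)
(13*U)*43 = (13*45)*43 = 585*43 = 25155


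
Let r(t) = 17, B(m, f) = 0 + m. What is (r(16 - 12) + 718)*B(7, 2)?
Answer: 5145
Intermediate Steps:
B(m, f) = m
(r(16 - 12) + 718)*B(7, 2) = (17 + 718)*7 = 735*7 = 5145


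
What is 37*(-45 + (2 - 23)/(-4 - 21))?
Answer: -40848/25 ≈ -1633.9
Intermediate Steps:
37*(-45 + (2 - 23)/(-4 - 21)) = 37*(-45 - 21/(-25)) = 37*(-45 - 21*(-1/25)) = 37*(-45 + 21/25) = 37*(-1104/25) = -40848/25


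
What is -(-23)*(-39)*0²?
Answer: 0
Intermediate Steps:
-(-23)*(-39)*0² = -23*39*0 = -897*0 = 0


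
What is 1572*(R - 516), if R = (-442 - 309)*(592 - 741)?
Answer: 175094076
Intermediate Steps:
R = 111899 (R = -751*(-149) = 111899)
1572*(R - 516) = 1572*(111899 - 516) = 1572*111383 = 175094076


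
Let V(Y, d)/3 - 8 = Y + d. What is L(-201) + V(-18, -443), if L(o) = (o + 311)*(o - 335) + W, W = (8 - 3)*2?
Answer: -60309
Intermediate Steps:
W = 10 (W = 5*2 = 10)
V(Y, d) = 24 + 3*Y + 3*d (V(Y, d) = 24 + 3*(Y + d) = 24 + (3*Y + 3*d) = 24 + 3*Y + 3*d)
L(o) = 10 + (-335 + o)*(311 + o) (L(o) = (o + 311)*(o - 335) + 10 = (311 + o)*(-335 + o) + 10 = (-335 + o)*(311 + o) + 10 = 10 + (-335 + o)*(311 + o))
L(-201) + V(-18, -443) = (-104175 + (-201)² - 24*(-201)) + (24 + 3*(-18) + 3*(-443)) = (-104175 + 40401 + 4824) + (24 - 54 - 1329) = -58950 - 1359 = -60309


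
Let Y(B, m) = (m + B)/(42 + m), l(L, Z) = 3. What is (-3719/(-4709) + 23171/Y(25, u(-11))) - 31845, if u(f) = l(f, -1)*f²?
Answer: -13991844973/1827092 ≈ -7658.0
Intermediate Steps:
u(f) = 3*f²
Y(B, m) = (B + m)/(42 + m)
(-3719/(-4709) + 23171/Y(25, u(-11))) - 31845 = (-3719/(-4709) + 23171/(((25 + 3*(-11)²)/(42 + 3*(-11)²)))) - 31845 = (-3719*(-1/4709) + 23171/(((25 + 3*121)/(42 + 3*121)))) - 31845 = (3719/4709 + 23171/(((25 + 363)/(42 + 363)))) - 31845 = (3719/4709 + 23171/((388/405))) - 31845 = (3719/4709 + 23171/(((1/405)*388))) - 31845 = (3719/4709 + 23171/(388/405)) - 31845 = (3719/4709 + 23171*(405/388)) - 31845 = (3719/4709 + 9384255/388) - 31845 = 44191899767/1827092 - 31845 = -13991844973/1827092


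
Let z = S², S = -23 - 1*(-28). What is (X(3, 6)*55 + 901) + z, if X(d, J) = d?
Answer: 1091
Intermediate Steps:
S = 5 (S = -23 + 28 = 5)
z = 25 (z = 5² = 25)
(X(3, 6)*55 + 901) + z = (3*55 + 901) + 25 = (165 + 901) + 25 = 1066 + 25 = 1091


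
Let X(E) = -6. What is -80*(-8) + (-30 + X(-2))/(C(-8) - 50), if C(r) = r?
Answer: 18578/29 ≈ 640.62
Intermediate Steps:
-80*(-8) + (-30 + X(-2))/(C(-8) - 50) = -80*(-8) + (-30 - 6)/(-8 - 50) = 640 - 36/(-58) = 640 - 36*(-1/58) = 640 + 18/29 = 18578/29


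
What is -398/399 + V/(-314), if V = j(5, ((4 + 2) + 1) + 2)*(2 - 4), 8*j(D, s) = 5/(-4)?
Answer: -2001547/2004576 ≈ -0.99849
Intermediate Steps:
j(D, s) = -5/32 (j(D, s) = (5/(-4))/8 = (5*(-¼))/8 = (⅛)*(-5/4) = -5/32)
V = 5/16 (V = -5*(2 - 4)/32 = -5/32*(-2) = 5/16 ≈ 0.31250)
-398/399 + V/(-314) = -398/399 + (5/16)/(-314) = -398*1/399 + (5/16)*(-1/314) = -398/399 - 5/5024 = -2001547/2004576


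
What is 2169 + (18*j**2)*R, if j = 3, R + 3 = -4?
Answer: 1035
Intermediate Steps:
R = -7 (R = -3 - 4 = -7)
2169 + (18*j**2)*R = 2169 + (18*3**2)*(-7) = 2169 + (18*9)*(-7) = 2169 + 162*(-7) = 2169 - 1134 = 1035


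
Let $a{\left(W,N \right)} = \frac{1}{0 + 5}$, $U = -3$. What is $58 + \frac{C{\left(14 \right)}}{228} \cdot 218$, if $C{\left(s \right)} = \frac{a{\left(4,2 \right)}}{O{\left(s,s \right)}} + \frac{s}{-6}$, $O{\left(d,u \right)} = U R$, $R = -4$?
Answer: $\frac{381569}{6840} \approx 55.785$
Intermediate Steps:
$a{\left(W,N \right)} = \frac{1}{5}$
$O{\left(d,u \right)} = 12$ ($O{\left(d,u \right)} = \left(-3\right) \left(-4\right) = 12$)
$C{\left(s \right)} = \frac{1}{60} - \frac{s}{6}$ ($C{\left(s \right)} = \frac{1}{5 \cdot 12} + \frac{s}{-6} = \frac{1}{5} \cdot \frac{1}{12} + s \left(- \frac{1}{6}\right) = \frac{1}{60} - \frac{s}{6}$)
$58 + \frac{C{\left(14 \right)}}{228} \cdot 218 = 58 + \frac{\frac{1}{60} - \frac{7}{3}}{228} \cdot 218 = 58 + \left(\frac{1}{60} - \frac{7}{3}\right) \frac{1}{228} \cdot 218 = 58 + \left(- \frac{139}{60}\right) \frac{1}{228} \cdot 218 = 58 - \frac{15151}{6840} = \frac{381569}{6840}$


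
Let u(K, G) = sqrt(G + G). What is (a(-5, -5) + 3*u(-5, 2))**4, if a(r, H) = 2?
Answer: 4096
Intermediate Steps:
u(K, G) = sqrt(2)*sqrt(G) (u(K, G) = sqrt(2*G) = sqrt(2)*sqrt(G))
(a(-5, -5) + 3*u(-5, 2))**4 = (2 + 3*(sqrt(2)*sqrt(2)))**4 = (2 + 3*2)**4 = (2 + 6)**4 = 8**4 = 4096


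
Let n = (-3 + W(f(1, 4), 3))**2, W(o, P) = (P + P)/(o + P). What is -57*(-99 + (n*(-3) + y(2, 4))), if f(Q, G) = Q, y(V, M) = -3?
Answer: 24795/4 ≈ 6198.8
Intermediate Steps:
W(o, P) = 2*P/(P + o) (W(o, P) = (2*P)/(P + o) = 2*P/(P + o))
n = 9/4 (n = (-3 + 2*3/(3 + 1))**2 = (-3 + 2*3/4)**2 = (-3 + 2*3*(1/4))**2 = (-3 + 3/2)**2 = (-3/2)**2 = 9/4 ≈ 2.2500)
-57*(-99 + (n*(-3) + y(2, 4))) = -57*(-99 + ((9/4)*(-3) - 3)) = -57*(-99 + (-27/4 - 3)) = -57*(-99 - 39/4) = -57*(-435/4) = 24795/4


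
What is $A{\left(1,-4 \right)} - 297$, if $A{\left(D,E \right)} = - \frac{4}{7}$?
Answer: $- \frac{2083}{7} \approx -297.57$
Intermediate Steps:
$A{\left(D,E \right)} = - \frac{4}{7}$ ($A{\left(D,E \right)} = \left(-4\right) \frac{1}{7} = - \frac{4}{7}$)
$A{\left(1,-4 \right)} - 297 = - \frac{4}{7} - 297 = - \frac{2083}{7}$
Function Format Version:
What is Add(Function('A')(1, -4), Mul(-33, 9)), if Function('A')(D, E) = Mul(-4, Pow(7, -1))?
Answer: Rational(-2083, 7) ≈ -297.57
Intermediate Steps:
Function('A')(D, E) = Rational(-4, 7) (Function('A')(D, E) = Mul(-4, Rational(1, 7)) = Rational(-4, 7))
Add(Function('A')(1, -4), Mul(-33, 9)) = Add(Rational(-4, 7), Mul(-33, 9)) = Add(Rational(-4, 7), -297) = Rational(-2083, 7)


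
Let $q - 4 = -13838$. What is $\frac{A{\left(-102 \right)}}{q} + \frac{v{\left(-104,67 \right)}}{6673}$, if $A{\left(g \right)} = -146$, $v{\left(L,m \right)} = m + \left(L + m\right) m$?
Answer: $- \frac{16196675}{46157141} \approx -0.3509$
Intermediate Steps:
$v{\left(L,m \right)} = m + m \left(L + m\right)$
$q = -13834$ ($q = 4 - 13838 = -13834$)
$\frac{A{\left(-102 \right)}}{q} + \frac{v{\left(-104,67 \right)}}{6673} = - \frac{146}{-13834} + \frac{67 \left(1 - 104 + 67\right)}{6673} = \left(-146\right) \left(- \frac{1}{13834}\right) + 67 \left(-36\right) \frac{1}{6673} = \frac{73}{6917} - \frac{2412}{6673} = - \frac{16196675}{46157141}$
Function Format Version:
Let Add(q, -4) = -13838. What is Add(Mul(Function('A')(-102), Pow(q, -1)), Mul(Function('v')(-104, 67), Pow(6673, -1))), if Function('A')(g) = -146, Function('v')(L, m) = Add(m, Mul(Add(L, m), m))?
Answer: Rational(-16196675, 46157141) ≈ -0.35090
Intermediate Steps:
Function('v')(L, m) = Add(m, Mul(m, Add(L, m)))
q = -13834 (q = Add(4, -13838) = -13834)
Add(Mul(Function('A')(-102), Pow(q, -1)), Mul(Function('v')(-104, 67), Pow(6673, -1))) = Add(Mul(-146, Pow(-13834, -1)), Mul(Mul(67, Add(1, -104, 67)), Pow(6673, -1))) = Add(Mul(-146, Rational(-1, 13834)), Mul(Mul(67, -36), Rational(1, 6673))) = Add(Rational(73, 6917), Mul(-2412, Rational(1, 6673))) = Add(Rational(73, 6917), Rational(-2412, 6673)) = Rational(-16196675, 46157141)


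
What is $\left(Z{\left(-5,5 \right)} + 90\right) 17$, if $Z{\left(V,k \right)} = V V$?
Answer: $1955$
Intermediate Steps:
$Z{\left(V,k \right)} = V^{2}$
$\left(Z{\left(-5,5 \right)} + 90\right) 17 = \left(\left(-5\right)^{2} + 90\right) 17 = \left(25 + 90\right) 17 = 115 \cdot 17 = 1955$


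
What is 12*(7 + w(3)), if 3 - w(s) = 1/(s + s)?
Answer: 118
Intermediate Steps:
w(s) = 3 - 1/(2*s) (w(s) = 3 - 1/(s + s) = 3 - 1/(2*s))
12*(7 + w(3)) = 12*(7 + (3 - 1/2/3)) = 12*(7 + (3 - 1/2*1/3)) = 12*(7 + (3 - 1/6)) = 12*(7 + 17/6) = 12*(59/6) = 118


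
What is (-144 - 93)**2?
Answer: 56169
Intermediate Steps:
(-144 - 93)**2 = (-237)**2 = 56169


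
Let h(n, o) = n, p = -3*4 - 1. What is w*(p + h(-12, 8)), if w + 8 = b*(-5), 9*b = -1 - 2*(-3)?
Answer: 2425/9 ≈ 269.44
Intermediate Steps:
b = 5/9 (b = (-1 - 2*(-3))/9 = (-1 + 6)/9 = (⅑)*5 = 5/9 ≈ 0.55556)
p = -13 (p = -12 - 1 = -13)
w = -97/9 (w = -8 + (5/9)*(-5) = -8 - 25/9 = -97/9 ≈ -10.778)
w*(p + h(-12, 8)) = -97*(-13 - 12)/9 = -97/9*(-25) = 2425/9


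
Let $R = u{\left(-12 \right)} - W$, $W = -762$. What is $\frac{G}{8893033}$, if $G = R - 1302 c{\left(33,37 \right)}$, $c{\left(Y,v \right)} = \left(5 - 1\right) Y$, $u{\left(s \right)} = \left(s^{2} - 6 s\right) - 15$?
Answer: $- \frac{170901}{8893033} \approx -0.019217$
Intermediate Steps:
$u{\left(s \right)} = -15 + s^{2} - 6 s$
$c{\left(Y,v \right)} = 4 Y$
$R = 963$ ($R = \left(-15 + \left(-12\right)^{2} - -72\right) - -762 = \left(-15 + 144 + 72\right) + 762 = 201 + 762 = 963$)
$G = -170901$ ($G = 963 - 1302 \cdot 4 \cdot 33 = 963 - 171864 = -170901$)
$\frac{G}{8893033} = - \frac{170901}{8893033}$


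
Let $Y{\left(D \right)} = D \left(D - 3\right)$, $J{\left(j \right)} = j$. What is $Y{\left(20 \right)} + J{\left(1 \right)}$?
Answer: $341$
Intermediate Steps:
$Y{\left(D \right)} = D \left(-3 + D\right)$
$Y{\left(20 \right)} + J{\left(1 \right)} = 20 \left(-3 + 20\right) + 1 = 20 \cdot 17 + 1 = 340 + 1 = 341$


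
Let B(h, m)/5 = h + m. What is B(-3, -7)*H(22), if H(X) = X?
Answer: -1100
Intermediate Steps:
B(h, m) = 5*h + 5*m (B(h, m) = 5*(h + m) = 5*h + 5*m)
B(-3, -7)*H(22) = (5*(-3) + 5*(-7))*22 = (-15 - 35)*22 = -50*22 = -1100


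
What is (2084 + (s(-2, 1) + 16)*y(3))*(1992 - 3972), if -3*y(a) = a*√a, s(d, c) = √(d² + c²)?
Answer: -4126320 + 1980*√3*(16 + √5) ≈ -4.0638e+6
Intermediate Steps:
s(d, c) = √(c² + d²)
y(a) = -a^(3/2)/3 (y(a) = -a*√a/3 = -a^(3/2)/3)
(2084 + (s(-2, 1) + 16)*y(3))*(1992 - 3972) = (2084 + (√(1² + (-2)²) + 16)*(-√3))*(1992 - 3972) = (2084 + (√(1 + 4) + 16)*(-√3))*(-1980) = (2084 + (√5 + 16)*(-√3))*(-1980) = (2084 + (16 + √5)*(-√3))*(-1980) = (2084 - √3*(16 + √5))*(-1980) = -4126320 + 1980*√3*(16 + √5)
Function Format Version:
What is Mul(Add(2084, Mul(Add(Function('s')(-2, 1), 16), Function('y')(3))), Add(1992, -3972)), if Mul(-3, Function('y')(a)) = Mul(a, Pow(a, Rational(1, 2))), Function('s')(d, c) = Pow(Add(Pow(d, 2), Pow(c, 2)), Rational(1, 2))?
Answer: Add(-4126320, Mul(1980, Pow(3, Rational(1, 2)), Add(16, Pow(5, Rational(1, 2))))) ≈ -4.0638e+6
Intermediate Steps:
Function('s')(d, c) = Pow(Add(Pow(c, 2), Pow(d, 2)), Rational(1, 2))
Function('y')(a) = Mul(Rational(-1, 3), Pow(a, Rational(3, 2))) (Function('y')(a) = Mul(Rational(-1, 3), Mul(a, Pow(a, Rational(1, 2)))) = Mul(Rational(-1, 3), Pow(a, Rational(3, 2))))
Mul(Add(2084, Mul(Add(Function('s')(-2, 1), 16), Function('y')(3))), Add(1992, -3972)) = Mul(Add(2084, Mul(Add(Pow(Add(Pow(1, 2), Pow(-2, 2)), Rational(1, 2)), 16), Mul(Rational(-1, 3), Pow(3, Rational(3, 2))))), Add(1992, -3972)) = Mul(Add(2084, Mul(Add(Pow(Add(1, 4), Rational(1, 2)), 16), Mul(Rational(-1, 3), Mul(3, Pow(3, Rational(1, 2)))))), -1980) = Mul(Add(2084, Mul(Add(Pow(5, Rational(1, 2)), 16), Mul(-1, Pow(3, Rational(1, 2))))), -1980) = Mul(Add(2084, Mul(Add(16, Pow(5, Rational(1, 2))), Mul(-1, Pow(3, Rational(1, 2))))), -1980) = Mul(Add(2084, Mul(-1, Pow(3, Rational(1, 2)), Add(16, Pow(5, Rational(1, 2))))), -1980) = Add(-4126320, Mul(1980, Pow(3, Rational(1, 2)), Add(16, Pow(5, Rational(1, 2)))))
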